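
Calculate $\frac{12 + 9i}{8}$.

Divisor is real, so divide each part by 8:
= 3/2 + (9/8)i


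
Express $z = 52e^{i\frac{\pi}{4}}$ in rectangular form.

a = r cos θ = 52 * sqrt(2)/2 = 26*sqrt(2)
b = r sin θ = 52 * sqrt(2)/2 = 26*sqrt(2)
z = 26*sqrt(2) + 26*sqrt(2)i


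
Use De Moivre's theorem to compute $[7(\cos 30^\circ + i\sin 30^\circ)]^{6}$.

By De Moivre: z^n = r^n(cos(nθ) + i sin(nθ))
= 7^6(cos(6*30°) + i sin(6*30°))
= 117649(cos 180° + i sin 180°)
= -117649


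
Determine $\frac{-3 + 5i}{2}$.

Divisor is real, so divide each part by 2:
= -3/2 + (5/2)i


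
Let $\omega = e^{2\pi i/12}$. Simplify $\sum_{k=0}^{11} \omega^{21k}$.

Let ζ = ω^21 = e^(2πi·21/12). Since 12 ∤ 21, ζ ≠ 1.
Sum = Σ_{k=0}^{11} ζ^k = (ζ^12 - 1)/(ζ - 1) = (ω^{21·12} - 1)/(ζ - 1) = (1 - 1)/(ζ - 1) = 0


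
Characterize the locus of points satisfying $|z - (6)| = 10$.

|z - z0| = r describes a circle centered at z0 with radius r
Here z0 = 6 and r = 10
Locus: Circle centered at (6, 0) with radius 10


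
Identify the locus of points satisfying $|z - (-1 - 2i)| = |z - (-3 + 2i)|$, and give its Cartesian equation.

|z - z1| = |z - z2| means z is equidistant from z1 and z2,
i.e. the perpendicular bisector of the segment from (-1, -2) to (-3, 2) (midpoint (-2, 0)).
With z = x + yi, square both sides:
(x - (-1))^2 + (y - (-2))^2 = (x - (-3))^2 + (y - 2)^2
The x^2 and y^2 terms cancel: -4x + 8y = 13 - 5 = 8
Simplify: x - 2y = -2
Locus: Perpendicular bisector of the segment from (-1, -2) to (-3, 2): the line x - 2y = -2


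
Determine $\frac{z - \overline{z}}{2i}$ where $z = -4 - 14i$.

z - conjugate(z) = 2bi
(z - conjugate(z))/(2i) = 2bi/(2i) = b = -14


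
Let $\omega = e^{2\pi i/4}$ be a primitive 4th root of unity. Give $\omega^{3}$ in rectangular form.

ω^3 = e^(2πi·3/4) = e^(i·3π/2)
= cos(3π/2) + i sin(3π/2)
= -i


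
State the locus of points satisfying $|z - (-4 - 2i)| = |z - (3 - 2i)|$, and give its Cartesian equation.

|z - z1| = |z - z2| means z is equidistant from z1 and z2,
i.e. the perpendicular bisector of the segment from (-4, -2) to (3, -2) (midpoint (-1/2, -2)).
With z = x + yi, square both sides:
(x - (-4))^2 + (y - (-2))^2 = (x - 3)^2 + (y - (-2))^2
The x^2 and y^2 terms cancel: 14x + 0y = 13 - 20 = -7
Simplify: x = -1/2
Locus: Perpendicular bisector of the segment from (-4, -2) to (3, -2): the line x = -1/2


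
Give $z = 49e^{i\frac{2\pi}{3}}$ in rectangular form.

a = r cos θ = 49 * -1/2 = -49/2
b = r sin θ = 49 * sqrt(3)/2 = 49*sqrt(3)/2
z = -49/2 + (49*sqrt(3)/2)i


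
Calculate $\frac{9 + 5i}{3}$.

Divisor is real, so divide each part by 3:
= 3 + (5/3)i


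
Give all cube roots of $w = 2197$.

|w| = 2197, arg(w) = 0°
Root modulus = 2197^(1/3) = 13
Root arguments: θ_k = (0° + 360°k)/3 for k = 0, 1, ..., 2
Roots: 13, -13/2 + (13*sqrt(3)/2)i, -13/2 - (13*sqrt(3)/2)i


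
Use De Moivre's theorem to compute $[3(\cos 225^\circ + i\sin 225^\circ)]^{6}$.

By De Moivre: z^n = r^n(cos(nθ) + i sin(nθ))
= 3^6(cos(6*225°) + i sin(6*225°))
= 729(cos 270° + i sin 270°)
= -729i


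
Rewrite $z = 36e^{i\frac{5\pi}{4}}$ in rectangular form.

a = r cos θ = 36 * -sqrt(2)/2 = -18*sqrt(2)
b = r sin θ = 36 * -sqrt(2)/2 = -18*sqrt(2)
z = -18*sqrt(2) - 18*sqrt(2)i


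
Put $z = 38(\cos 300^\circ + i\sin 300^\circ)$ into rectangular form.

a = r cos θ = 38 * 1/2 = 19
b = r sin θ = 38 * -sqrt(3)/2 = -19*sqrt(3)
z = 19 - 19*sqrt(3)i


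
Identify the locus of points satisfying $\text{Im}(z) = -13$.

Im(z) = y where z = x + yi; the equation y = -13 is satisfied by all points with that y-coordinate
Locus: Horizontal line y = -13


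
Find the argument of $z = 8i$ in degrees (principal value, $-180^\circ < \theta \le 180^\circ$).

a = 0 and b > 0, so z lies on the positive imaginary axis: θ = 90°


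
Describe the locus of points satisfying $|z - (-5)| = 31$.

|z - z0| = r describes a circle centered at z0 with radius r
Here z0 = -5 and r = 31
Locus: Circle centered at (-5, 0) with radius 31


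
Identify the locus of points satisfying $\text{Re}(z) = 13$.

Re(z) = x where z = x + yi; the equation x = 13 is satisfied by all points with that x-coordinate
Locus: Vertical line x = 13


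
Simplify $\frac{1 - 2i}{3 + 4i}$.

Multiply numerator and denominator by conjugate (3 - 4i):
= (1 - 2i)(3 - 4i) / (3^2 + 4^2)
= (-5 - 10i) / 25
Divide through by 5: (-1 - 2i) / 5
= -1/5 - (2/5)i


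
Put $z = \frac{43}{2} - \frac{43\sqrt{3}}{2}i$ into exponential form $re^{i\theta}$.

r = |z| = sqrt((43/2)^2 + (-43*sqrt(3)/2)^2) = sqrt(1849/4 + 5547/4) = sqrt(1849) = 43
θ = arctan(b/a) = arctan(-37.2391/21.5) (quadrant-adjusted) = -60° = -π/3
z = 43e^(-i*π/3)


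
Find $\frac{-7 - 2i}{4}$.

Divisor is real, so divide each part by 4:
= -7/4 - (1/2)i


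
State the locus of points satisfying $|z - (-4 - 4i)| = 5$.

|z - z0| = r describes a circle centered at z0 with radius r
Here z0 = -4 - 4i and r = 5
Locus: Circle centered at (-4, -4) with radius 5


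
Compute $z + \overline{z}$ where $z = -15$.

z + conjugate(z) = (a + bi) + (a - bi) = 2a
= 2 * (-15) = -30


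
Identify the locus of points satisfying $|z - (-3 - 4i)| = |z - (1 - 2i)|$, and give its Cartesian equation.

|z - z1| = |z - z2| means z is equidistant from z1 and z2,
i.e. the perpendicular bisector of the segment from (-3, -4) to (1, -2) (midpoint (-1, -3)).
With z = x + yi, square both sides:
(x - (-3))^2 + (y - (-4))^2 = (x - 1)^2 + (y - (-2))^2
The x^2 and y^2 terms cancel: 8x + 4y = 5 - 25 = -20
Simplify: 2x + y = -5
Locus: Perpendicular bisector of the segment from (-3, -4) to (1, -2): the line 2x + y = -5


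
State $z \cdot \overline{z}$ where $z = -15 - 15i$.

z * conjugate(z) = |z|^2 = a^2 + b^2
= (-15)^2 + (-15)^2 = 450


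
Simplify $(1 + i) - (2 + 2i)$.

(1 - 2) + (1 - 2)i = -1 - i


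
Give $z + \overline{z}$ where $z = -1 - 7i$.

z + conjugate(z) = (a + bi) + (a - bi) = 2a
= 2 * (-1) = -2


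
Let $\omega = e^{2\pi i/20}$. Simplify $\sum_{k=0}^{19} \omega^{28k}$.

Let ζ = ω^28 = e^(2πi·28/20). Since 20 ∤ 28, ζ ≠ 1.
Sum = Σ_{k=0}^{19} ζ^k = (ζ^20 - 1)/(ζ - 1) = (ω^{28·20} - 1)/(ζ - 1) = (1 - 1)/(ζ - 1) = 0


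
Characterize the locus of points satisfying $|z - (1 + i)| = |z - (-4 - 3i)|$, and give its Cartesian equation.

|z - z1| = |z - z2| means z is equidistant from z1 and z2,
i.e. the perpendicular bisector of the segment from (1, 1) to (-4, -3) (midpoint (-3/2, -1)).
With z = x + yi, square both sides:
(x - 1)^2 + (y - 1)^2 = (x - (-4))^2 + (y - (-3))^2
The x^2 and y^2 terms cancel: -10x + (-8)y = 25 - 2 = 23
Simplify: 10x + 8y = -23
Locus: Perpendicular bisector of the segment from (1, 1) to (-4, -3): the line 10x + 8y = -23


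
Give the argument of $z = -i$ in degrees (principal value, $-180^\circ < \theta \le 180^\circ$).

a = 0 and b < 0, so z lies on the negative imaginary axis: θ = -90°


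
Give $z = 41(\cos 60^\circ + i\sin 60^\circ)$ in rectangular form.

a = r cos θ = 41 * 1/2 = 41/2
b = r sin θ = 41 * sqrt(3)/2 = 41*sqrt(3)/2
z = 41/2 + (41*sqrt(3)/2)i


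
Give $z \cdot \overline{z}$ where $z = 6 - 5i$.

z * conjugate(z) = |z|^2 = a^2 + b^2
= 6^2 + (-5)^2 = 61


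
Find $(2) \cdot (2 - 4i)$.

(a1*a2 - b1*b2) + (a1*b2 + b1*a2)i
= (4 - 0) + (-8 + 0)i
= 4 - 8i


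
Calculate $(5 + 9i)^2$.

(a + bi)^2 = a^2 - b^2 + 2abi
= 5^2 - 9^2 + 2*5*9i
= -56 + 90i


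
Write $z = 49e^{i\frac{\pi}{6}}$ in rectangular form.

a = r cos θ = 49 * sqrt(3)/2 = 49*sqrt(3)/2
b = r sin θ = 49 * 1/2 = 49/2
z = 49*sqrt(3)/2 + (49/2)i


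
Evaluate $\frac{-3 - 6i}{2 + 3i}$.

Multiply numerator and denominator by conjugate (2 - 3i):
= (-3 - 6i)(2 - 3i) / (2^2 + 3^2)
= (-24 - 3i) / 13
= -24/13 - (3/13)i


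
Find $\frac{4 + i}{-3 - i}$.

Multiply numerator and denominator by conjugate (-3 + i):
= (4 + i)(-3 + i) / ((-3)^2 + (-1)^2)
= (-13 + i) / 10
= -13/10 + (1/10)i


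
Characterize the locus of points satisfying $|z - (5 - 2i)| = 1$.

|z - z0| = r describes a circle centered at z0 with radius r
Here z0 = 5 - 2i and r = 1
Locus: Circle centered at (5, -2) with radius 1


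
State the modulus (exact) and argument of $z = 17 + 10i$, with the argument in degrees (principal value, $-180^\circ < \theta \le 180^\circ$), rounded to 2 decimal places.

|z| = sqrt(17^2 + 10^2) = sqrt(389)
arg(z) = arctan(b/a) = arctan(10/17) (quadrant-adjusted) = 30.47°


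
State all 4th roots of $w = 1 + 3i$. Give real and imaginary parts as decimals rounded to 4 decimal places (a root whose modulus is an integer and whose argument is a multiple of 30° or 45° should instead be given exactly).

|w| = sqrt(10) ≈ 3.162278, arg(w) ≈ 71.565051°
Root modulus = sqrt(10)^(1/4) ≈ 1.333521
Root arguments: θ_k = (arg(w) + 360°k)/4 for k = 0, 1, ..., 3
Compute each root as (root modulus)(cos θ_k + i sin θ_k) using full-precision intermediates, then round to 4 decimal places.
Roots: 1.2690 + 0.4097i, -0.4097 + 1.2690i, -1.2690 - 0.4097i, 0.4097 - 1.2690i


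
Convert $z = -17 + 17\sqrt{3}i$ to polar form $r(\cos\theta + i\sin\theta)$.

r = |z| = sqrt(a^2 + b^2) = sqrt((-17)^2 + (17*sqrt(3))^2) = sqrt(289 + 867) = sqrt(1156) = 34
θ = arctan(b/a) = arctan(29.4449/-17) (quadrant-adjusted) = 120°
z = 34(cos 120° + i sin 120°)


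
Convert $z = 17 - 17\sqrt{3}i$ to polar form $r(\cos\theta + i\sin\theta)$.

r = |z| = sqrt(a^2 + b^2) = sqrt((17)^2 + (-17*sqrt(3))^2) = sqrt(289 + 867) = sqrt(1156) = 34
θ = arctan(b/a) = arctan(-29.4449/17) (quadrant-adjusted) = 300°
z = 34(cos 300° + i sin 300°)


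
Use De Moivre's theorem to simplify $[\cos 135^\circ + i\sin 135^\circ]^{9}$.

By De Moivre: z^n = r^n(cos(nθ) + i sin(nθ))
= 1^9(cos(9*135°) + i sin(9*135°))
= 1(cos 135° + i sin 135°)
= -sqrt(2)/2 + (sqrt(2)/2)i


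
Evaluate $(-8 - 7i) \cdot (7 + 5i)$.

(a1*a2 - b1*b2) + (a1*b2 + b1*a2)i
= (-56 - (-35)) + (-40 + (-49))i
= -21 - 89i


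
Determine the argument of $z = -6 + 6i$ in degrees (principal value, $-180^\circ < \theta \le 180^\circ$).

θ = arctan(b/a) = arctan(6/-6) (quadrant-adjusted) = 135°


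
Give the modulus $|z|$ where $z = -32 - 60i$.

|z| = sqrt(a^2 + b^2) = sqrt((-32)^2 + (-60)^2) = sqrt(4624) = 68


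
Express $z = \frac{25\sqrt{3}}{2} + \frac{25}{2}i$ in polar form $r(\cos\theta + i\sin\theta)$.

r = |z| = sqrt(a^2 + b^2) = sqrt((25*sqrt(3)/2)^2 + (25/2)^2) = sqrt(1875/4 + 625/4) = sqrt(625) = 25
θ = arctan(b/a) = arctan(12.5/21.6506) (quadrant-adjusted) = 30°
z = 25(cos 30° + i sin 30°)


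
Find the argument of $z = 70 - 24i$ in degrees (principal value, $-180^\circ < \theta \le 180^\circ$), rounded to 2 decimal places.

θ = arctan(b/a) = arctan(-24/70) (quadrant-adjusted) = -18.92°


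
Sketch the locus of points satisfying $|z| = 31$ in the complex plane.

|z| = 31 means sqrt(x^2 + y^2) = 31
This is a circle of radius 31 centered at the origin


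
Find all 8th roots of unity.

ω_k = e^(2πik/8) = cos(2πk/8) + i sin(2πk/8) for k = 0, 1, ..., 7
Roots: 1, sqrt(2)/2 + (sqrt(2)/2)i, i, -sqrt(2)/2 + (sqrt(2)/2)i, -1, -sqrt(2)/2 - (sqrt(2)/2)i, -i, sqrt(2)/2 - (sqrt(2)/2)i


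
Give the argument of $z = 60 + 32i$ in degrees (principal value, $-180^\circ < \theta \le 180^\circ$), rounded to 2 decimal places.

θ = arctan(b/a) = arctan(32/60) (quadrant-adjusted) = 28.07°


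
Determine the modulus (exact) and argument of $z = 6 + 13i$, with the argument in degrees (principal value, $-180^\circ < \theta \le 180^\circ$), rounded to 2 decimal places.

|z| = sqrt(6^2 + 13^2) = sqrt(205)
arg(z) = arctan(b/a) = arctan(13/6) (quadrant-adjusted) = 65.22°


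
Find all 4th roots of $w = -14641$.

|w| = 14641, arg(w) = 180°
Root modulus = 14641^(1/4) = 11
Root arguments: θ_k = (180° + 360°k)/4 for k = 0, 1, ..., 3
Roots: 11*sqrt(2)/2 + (11*sqrt(2)/2)i, -11*sqrt(2)/2 + (11*sqrt(2)/2)i, -11*sqrt(2)/2 - (11*sqrt(2)/2)i, 11*sqrt(2)/2 - (11*sqrt(2)/2)i


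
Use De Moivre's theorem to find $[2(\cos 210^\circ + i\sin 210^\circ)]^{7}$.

By De Moivre: z^n = r^n(cos(nθ) + i sin(nθ))
= 2^7(cos(7*210°) + i sin(7*210°))
= 128(cos 30° + i sin 30°)
= 64*sqrt(3) + 64i


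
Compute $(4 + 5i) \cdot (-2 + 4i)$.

(a1*a2 - b1*b2) + (a1*b2 + b1*a2)i
= (-8 - 20) + (16 + (-10))i
= -28 + 6i


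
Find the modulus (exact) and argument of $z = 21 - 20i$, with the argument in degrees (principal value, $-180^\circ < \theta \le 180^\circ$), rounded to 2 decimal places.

|z| = sqrt(21^2 + (-20)^2) = 29
arg(z) = arctan(b/a) = arctan(-20/21) (quadrant-adjusted) = -43.60°


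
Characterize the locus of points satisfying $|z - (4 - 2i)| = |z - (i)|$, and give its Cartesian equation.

|z - z1| = |z - z2| means z is equidistant from z1 and z2,
i.e. the perpendicular bisector of the segment from (4, -2) to (0, 1) (midpoint (2, -1/2)).
With z = x + yi, square both sides:
(x - 4)^2 + (y - (-2))^2 = (x - 0)^2 + (y - 1)^2
The x^2 and y^2 terms cancel: -8x + 6y = 1 - 20 = -19
Simplify: 8x - 6y = 19
Locus: Perpendicular bisector of the segment from (4, -2) to (0, 1): the line 8x - 6y = 19


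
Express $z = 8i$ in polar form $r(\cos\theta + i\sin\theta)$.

r = |z| = sqrt(a^2 + b^2) = sqrt((0)^2 + (8)^2) = sqrt(0 + 64) = sqrt(64) = 8
a = 0 and b > 0, so z lies on the positive imaginary axis: θ = 90°
z = 8(cos 90° + i sin 90°)


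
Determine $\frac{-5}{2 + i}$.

Multiply numerator and denominator by conjugate (2 - i):
= (-5)(2 - i) / (2^2 + 1^2)
= (-10 + 5i) / 5
= -2 + i


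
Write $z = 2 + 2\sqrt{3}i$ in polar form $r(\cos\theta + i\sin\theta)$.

r = |z| = sqrt(a^2 + b^2) = sqrt((2)^2 + (2*sqrt(3))^2) = sqrt(4 + 12) = sqrt(16) = 4
θ = arctan(b/a) = arctan(3.4641/2) (quadrant-adjusted) = 60°
z = 4(cos 60° + i sin 60°)


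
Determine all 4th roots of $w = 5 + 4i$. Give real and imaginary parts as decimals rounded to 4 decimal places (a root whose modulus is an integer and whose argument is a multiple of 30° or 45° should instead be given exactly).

|w| = sqrt(41) ≈ 6.403124, arg(w) ≈ 38.659808°
Root modulus = sqrt(41)^(1/4) ≈ 1.590736
Root arguments: θ_k = (arg(w) + 360°k)/4 for k = 0, 1, ..., 3
Compute each root as (root modulus)(cos θ_k + i sin θ_k) using full-precision intermediates, then round to 4 decimal places.
Roots: 1.5682 + 0.2671i, -0.2671 + 1.5682i, -1.5682 - 0.2671i, 0.2671 - 1.5682i


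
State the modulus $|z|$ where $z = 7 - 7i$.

|z| = sqrt(a^2 + b^2) = sqrt(7^2 + (-7)^2) = sqrt(98) = sqrt(98)


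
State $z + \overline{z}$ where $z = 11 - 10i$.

z + conjugate(z) = (a + bi) + (a - bi) = 2a
= 2 * 11 = 22


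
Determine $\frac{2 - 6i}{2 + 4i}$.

Multiply numerator and denominator by conjugate (2 - 4i):
= (2 - 6i)(2 - 4i) / (2^2 + 4^2)
= (-20 - 20i) / 20
= -1 - i


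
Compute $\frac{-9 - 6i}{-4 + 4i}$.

Multiply numerator and denominator by conjugate (-4 - 4i):
= (-9 - 6i)(-4 - 4i) / ((-4)^2 + 4^2)
= (12 + 60i) / 32
Divide through by 4: (3 + 15i) / 8
= 3/8 + (15/8)i


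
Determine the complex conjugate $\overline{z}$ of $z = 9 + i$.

If z = a + bi, then conjugate(z) = a - bi
conjugate(9 + i) = 9 - i


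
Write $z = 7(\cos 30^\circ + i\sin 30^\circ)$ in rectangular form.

a = r cos θ = 7 * sqrt(3)/2 = 7*sqrt(3)/2
b = r sin θ = 7 * 1/2 = 7/2
z = 7*sqrt(3)/2 + (7/2)i


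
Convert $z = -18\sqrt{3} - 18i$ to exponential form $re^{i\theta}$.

r = |z| = sqrt((-18*sqrt(3))^2 + (-18)^2) = sqrt(972 + 324) = sqrt(1296) = 36
θ = arctan(b/a) = arctan(-18/-31.1769) (quadrant-adjusted) = -150° = -5π/6
z = 36e^(-i*5π/6)


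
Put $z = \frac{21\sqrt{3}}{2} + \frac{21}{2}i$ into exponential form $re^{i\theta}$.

r = |z| = sqrt((21*sqrt(3)/2)^2 + (21/2)^2) = sqrt(1323/4 + 441/4) = sqrt(441) = 21
θ = arctan(b/a) = arctan(10.5/18.1865) (quadrant-adjusted) = 30° = π/6
z = 21e^(i*π/6)


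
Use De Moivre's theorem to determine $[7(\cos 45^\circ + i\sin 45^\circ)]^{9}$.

By De Moivre: z^n = r^n(cos(nθ) + i sin(nθ))
= 7^9(cos(9*45°) + i sin(9*45°))
= 40353607(cos 45° + i sin 45°)
= 40353607*sqrt(2)/2 + (40353607*sqrt(2)/2)i


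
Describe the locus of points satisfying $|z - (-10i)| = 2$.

|z - z0| = r describes a circle centered at z0 with radius r
Here z0 = -10i and r = 2
Locus: Circle centered at (0, -10) with radius 2


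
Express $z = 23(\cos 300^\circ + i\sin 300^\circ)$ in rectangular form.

a = r cos θ = 23 * 1/2 = 23/2
b = r sin θ = 23 * -sqrt(3)/2 = -23*sqrt(3)/2
z = 23/2 - (23*sqrt(3)/2)i


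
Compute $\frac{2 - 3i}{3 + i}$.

Multiply numerator and denominator by conjugate (3 - i):
= (2 - 3i)(3 - i) / (3^2 + 1^2)
= (3 - 11i) / 10
= 3/10 - (11/10)i


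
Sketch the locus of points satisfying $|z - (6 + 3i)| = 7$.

|z - z0| = r describes a circle centered at z0 with radius r
Here z0 = 6 + 3i and r = 7
Locus: Circle centered at (6, 3) with radius 7


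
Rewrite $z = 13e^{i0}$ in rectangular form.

a = r cos θ = 13 * 1 = 13
b = r sin θ = 13 * 0 = 0
z = 13


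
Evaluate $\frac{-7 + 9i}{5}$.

Divisor is real, so divide each part by 5:
= -7/5 + (9/5)i


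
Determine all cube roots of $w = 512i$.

|w| = 512, arg(w) = 90°
Root modulus = 512^(1/3) = 8
Root arguments: θ_k = (90° + 360°k)/3 for k = 0, 1, ..., 2
Roots: 4*sqrt(3) + 4i, -4*sqrt(3) + 4i, -8i


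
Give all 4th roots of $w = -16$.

|w| = 16, arg(w) = 180°
Root modulus = 16^(1/4) = 2
Root arguments: θ_k = (180° + 360°k)/4 for k = 0, 1, ..., 3
Roots: sqrt(2) + sqrt(2)i, -sqrt(2) + sqrt(2)i, -sqrt(2) - sqrt(2)i, sqrt(2) - sqrt(2)i


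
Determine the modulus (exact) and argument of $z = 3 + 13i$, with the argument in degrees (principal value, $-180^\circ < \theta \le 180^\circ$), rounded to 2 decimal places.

|z| = sqrt(3^2 + 13^2) = sqrt(178)
arg(z) = arctan(b/a) = arctan(13/3) (quadrant-adjusted) = 77.01°


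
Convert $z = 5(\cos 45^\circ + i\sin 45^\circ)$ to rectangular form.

a = r cos θ = 5 * sqrt(2)/2 = 5*sqrt(2)/2
b = r sin θ = 5 * sqrt(2)/2 = 5*sqrt(2)/2
z = 5*sqrt(2)/2 + (5*sqrt(2)/2)i


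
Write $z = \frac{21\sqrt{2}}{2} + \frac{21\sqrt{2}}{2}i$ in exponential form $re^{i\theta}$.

r = |z| = sqrt((21*sqrt(2)/2)^2 + (21*sqrt(2)/2)^2) = sqrt(441/2 + 441/2) = sqrt(441) = 21
θ = arctan(b/a) = arctan(14.8492/14.8492) (quadrant-adjusted) = 45° = π/4
z = 21e^(i*π/4)


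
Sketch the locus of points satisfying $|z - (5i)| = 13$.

|z - z0| = r describes a circle centered at z0 with radius r
Here z0 = 5i and r = 13
Locus: Circle centered at (0, 5) with radius 13


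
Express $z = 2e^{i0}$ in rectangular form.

a = r cos θ = 2 * 1 = 2
b = r sin θ = 2 * 0 = 0
z = 2


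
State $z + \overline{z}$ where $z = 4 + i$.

z + conjugate(z) = (a + bi) + (a - bi) = 2a
= 2 * 4 = 8


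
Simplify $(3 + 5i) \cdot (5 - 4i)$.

(a1*a2 - b1*b2) + (a1*b2 + b1*a2)i
= (15 - (-20)) + (-12 + 25)i
= 35 + 13i


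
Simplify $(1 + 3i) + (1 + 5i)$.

(1 + 1) + (3 + 5)i = 2 + 8i


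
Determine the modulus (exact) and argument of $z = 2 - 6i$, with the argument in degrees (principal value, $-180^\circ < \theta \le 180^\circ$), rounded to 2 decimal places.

|z| = sqrt(2^2 + (-6)^2) = sqrt(40)
arg(z) = arctan(b/a) = arctan(-6/2) (quadrant-adjusted) = -71.57°


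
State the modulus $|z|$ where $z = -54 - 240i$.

|z| = sqrt(a^2 + b^2) = sqrt((-54)^2 + (-240)^2) = sqrt(60516) = 246


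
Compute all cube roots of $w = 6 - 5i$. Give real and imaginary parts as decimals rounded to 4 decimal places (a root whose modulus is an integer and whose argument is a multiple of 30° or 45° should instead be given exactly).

|w| = sqrt(61) ≈ 7.810250, arg(w) ≈ 320.194429°
Root modulus = sqrt(61)^(1/3) ≈ 1.984061
Root arguments: θ_k = (arg(w) + 360°k)/3 for k = 0, 1, ..., 2
Compute each root as (root modulus)(cos θ_k + i sin θ_k) using full-precision intermediates, then round to 4 decimal places.
Roots: -0.5712 + 1.9001i, -1.3599 - 1.4447i, 1.9311 - 0.4554i


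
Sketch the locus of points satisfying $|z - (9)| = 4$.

|z - z0| = r describes a circle centered at z0 with radius r
Here z0 = 9 and r = 4
Locus: Circle centered at (9, 0) with radius 4


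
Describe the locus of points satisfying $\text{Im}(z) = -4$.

Im(z) = y where z = x + yi; the equation y = -4 is satisfied by all points with that y-coordinate
Locus: Horizontal line y = -4


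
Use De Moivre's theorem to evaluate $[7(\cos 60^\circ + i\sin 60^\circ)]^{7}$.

By De Moivre: z^n = r^n(cos(nθ) + i sin(nθ))
= 7^7(cos(7*60°) + i sin(7*60°))
= 823543(cos 60° + i sin 60°)
= 823543/2 + (823543*sqrt(3)/2)i


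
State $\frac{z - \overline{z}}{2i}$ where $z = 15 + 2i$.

z - conjugate(z) = 2bi
(z - conjugate(z))/(2i) = 2bi/(2i) = b = 2


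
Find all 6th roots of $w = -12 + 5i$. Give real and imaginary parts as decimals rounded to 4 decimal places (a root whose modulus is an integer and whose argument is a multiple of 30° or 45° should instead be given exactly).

|w| = 13, arg(w) ≈ 157.380135°
Root modulus = 13^(1/6) ≈ 1.533406
Root arguments: θ_k = (arg(w) + 360°k)/6 for k = 0, 1, ..., 5
Compute each root as (root modulus)(cos θ_k + i sin θ_k) using full-precision intermediates, then round to 4 decimal places.
Roots: 1.3755 + 0.6777i, 0.1008 + 1.5301i, -1.2747 + 0.8524i, -1.3755 - 0.6777i, -0.1008 - 1.5301i, 1.2747 - 0.8524i


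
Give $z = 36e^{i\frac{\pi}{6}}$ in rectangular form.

a = r cos θ = 36 * sqrt(3)/2 = 18*sqrt(3)
b = r sin θ = 36 * 1/2 = 18
z = 18*sqrt(3) + 18i


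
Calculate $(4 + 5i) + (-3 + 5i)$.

(4 + (-3)) + (5 + 5)i = 1 + 10i


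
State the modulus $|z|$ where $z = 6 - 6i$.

|z| = sqrt(a^2 + b^2) = sqrt(6^2 + (-6)^2) = sqrt(72) = sqrt(72)


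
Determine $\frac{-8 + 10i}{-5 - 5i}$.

Multiply numerator and denominator by conjugate (-5 + 5i):
= (-8 + 10i)(-5 + 5i) / ((-5)^2 + (-5)^2)
= (-10 - 90i) / 50
Divide through by 10: (-1 - 9i) / 5
= -1/5 - (9/5)i


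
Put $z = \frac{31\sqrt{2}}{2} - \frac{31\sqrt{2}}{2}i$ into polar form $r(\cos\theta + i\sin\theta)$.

r = |z| = sqrt(a^2 + b^2) = sqrt((31*sqrt(2)/2)^2 + (-31*sqrt(2)/2)^2) = sqrt(961/2 + 961/2) = sqrt(961) = 31
θ = arctan(b/a) = arctan(-21.9203/21.9203) (quadrant-adjusted) = 315°
z = 31(cos 315° + i sin 315°)


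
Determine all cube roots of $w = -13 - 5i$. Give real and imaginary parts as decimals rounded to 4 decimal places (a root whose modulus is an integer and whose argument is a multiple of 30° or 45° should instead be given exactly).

|w| = sqrt(194) ≈ 13.928388, arg(w) ≈ 201.037511°
Root modulus = sqrt(194)^(1/3) ≈ 2.406026
Root arguments: θ_k = (arg(w) + 360°k)/3 for k = 0, 1, ..., 2
Compute each root as (root modulus)(cos θ_k + i sin θ_k) using full-precision intermediates, then round to 4 decimal places.
Roots: 0.9396 + 2.2150i, -2.3880 - 0.2937i, 1.4484 - 1.9212i


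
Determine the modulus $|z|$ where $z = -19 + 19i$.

|z| = sqrt(a^2 + b^2) = sqrt((-19)^2 + 19^2) = sqrt(722) = sqrt(722)


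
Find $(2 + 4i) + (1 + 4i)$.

(2 + 1) + (4 + 4)i = 3 + 8i


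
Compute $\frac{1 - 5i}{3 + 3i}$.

Multiply numerator and denominator by conjugate (3 - 3i):
= (1 - 5i)(3 - 3i) / (3^2 + 3^2)
= (-12 - 18i) / 18
Divide through by 6: (-2 - 3i) / 3
= -2/3 - i


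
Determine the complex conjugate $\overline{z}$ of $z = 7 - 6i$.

If z = a + bi, then conjugate(z) = a - bi
conjugate(7 - 6i) = 7 + 6i


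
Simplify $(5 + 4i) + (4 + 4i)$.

(5 + 4) + (4 + 4)i = 9 + 8i


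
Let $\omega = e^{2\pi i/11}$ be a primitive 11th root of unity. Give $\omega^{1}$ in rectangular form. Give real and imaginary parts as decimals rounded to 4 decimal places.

ω^1 = e^(2πi·1/11) = e^(i·2π/11)
= cos(2π/11) + i sin(2π/11)
= 0.8413 + 0.5406i


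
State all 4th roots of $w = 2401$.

|w| = 2401, arg(w) = 0°
Root modulus = 2401^(1/4) = 7
Root arguments: θ_k = (0° + 360°k)/4 for k = 0, 1, ..., 3
Roots: 7, 7i, -7, -7i


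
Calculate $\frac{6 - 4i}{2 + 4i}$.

Multiply numerator and denominator by conjugate (2 - 4i):
= (6 - 4i)(2 - 4i) / (2^2 + 4^2)
= (-4 - 32i) / 20
Divide through by 4: (-1 - 8i) / 5
= -1/5 - (8/5)i


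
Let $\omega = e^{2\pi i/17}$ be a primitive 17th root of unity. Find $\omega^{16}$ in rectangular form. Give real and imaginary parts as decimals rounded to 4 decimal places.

ω^16 = e^(2πi·16/17) = e^(i·32π/17)
= cos(32π/17) + i sin(32π/17)
= 0.9325 - 0.3612i


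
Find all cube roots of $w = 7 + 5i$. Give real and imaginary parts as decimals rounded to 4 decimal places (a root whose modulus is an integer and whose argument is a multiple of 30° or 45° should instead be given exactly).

|w| = sqrt(74) ≈ 8.602325, arg(w) ≈ 35.537678°
Root modulus = sqrt(74)^(1/3) ≈ 2.048984
Root arguments: θ_k = (arg(w) + 360°k)/3 for k = 0, 1, ..., 2
Compute each root as (root modulus)(cos θ_k + i sin θ_k) using full-precision intermediates, then round to 4 decimal places.
Roots: 2.0053 + 0.4206i, -1.3669 + 1.5264i, -0.6384 - 1.9470i


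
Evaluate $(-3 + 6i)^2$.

(a + bi)^2 = a^2 - b^2 + 2abi
= (-3)^2 - 6^2 + 2*(-3)*6i
= -27 - 36i


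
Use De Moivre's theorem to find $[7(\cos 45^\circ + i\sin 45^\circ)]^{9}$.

By De Moivre: z^n = r^n(cos(nθ) + i sin(nθ))
= 7^9(cos(9*45°) + i sin(9*45°))
= 40353607(cos 45° + i sin 45°)
= 40353607*sqrt(2)/2 + (40353607*sqrt(2)/2)i


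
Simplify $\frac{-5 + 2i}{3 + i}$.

Multiply numerator and denominator by conjugate (3 - i):
= (-5 + 2i)(3 - i) / (3^2 + 1^2)
= (-13 + 11i) / 10
= -13/10 + (11/10)i


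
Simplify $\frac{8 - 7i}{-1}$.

Divisor is real, so divide each part by -1:
= -8 + 7i


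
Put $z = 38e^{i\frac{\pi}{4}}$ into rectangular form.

a = r cos θ = 38 * sqrt(2)/2 = 19*sqrt(2)
b = r sin θ = 38 * sqrt(2)/2 = 19*sqrt(2)
z = 19*sqrt(2) + 19*sqrt(2)i


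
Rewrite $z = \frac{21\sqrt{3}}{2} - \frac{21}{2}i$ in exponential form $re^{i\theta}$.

r = |z| = sqrt((21*sqrt(3)/2)^2 + (-21/2)^2) = sqrt(1323/4 + 441/4) = sqrt(441) = 21
θ = arctan(b/a) = arctan(-10.5/18.1865) (quadrant-adjusted) = -30° = -π/6
z = 21e^(-i*π/6)


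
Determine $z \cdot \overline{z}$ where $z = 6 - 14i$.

z * conjugate(z) = |z|^2 = a^2 + b^2
= 6^2 + (-14)^2 = 232


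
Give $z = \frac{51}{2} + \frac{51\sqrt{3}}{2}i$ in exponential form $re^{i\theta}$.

r = |z| = sqrt((51/2)^2 + (51*sqrt(3)/2)^2) = sqrt(2601/4 + 7803/4) = sqrt(2601) = 51
θ = arctan(b/a) = arctan(44.1673/25.5) (quadrant-adjusted) = 60° = π/3
z = 51e^(i*π/3)


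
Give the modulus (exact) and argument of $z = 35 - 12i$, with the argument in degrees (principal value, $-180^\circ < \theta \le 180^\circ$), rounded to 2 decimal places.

|z| = sqrt(35^2 + (-12)^2) = 37
arg(z) = arctan(b/a) = arctan(-12/35) (quadrant-adjusted) = -18.92°


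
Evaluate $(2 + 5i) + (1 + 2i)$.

(2 + 1) + (5 + 2)i = 3 + 7i


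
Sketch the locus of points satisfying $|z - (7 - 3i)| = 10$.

|z - z0| = r describes a circle centered at z0 with radius r
Here z0 = 7 - 3i and r = 10
Locus: Circle centered at (7, -3) with radius 10


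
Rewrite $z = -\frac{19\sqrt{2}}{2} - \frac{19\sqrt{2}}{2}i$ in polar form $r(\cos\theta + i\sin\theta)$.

r = |z| = sqrt(a^2 + b^2) = sqrt((-19*sqrt(2)/2)^2 + (-19*sqrt(2)/2)^2) = sqrt(361/2 + 361/2) = sqrt(361) = 19
θ = arctan(b/a) = arctan(-13.435/-13.435) (quadrant-adjusted) = 225°
z = 19(cos 225° + i sin 225°)


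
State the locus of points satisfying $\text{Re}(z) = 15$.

Re(z) = x where z = x + yi; the equation x = 15 is satisfied by all points with that x-coordinate
Locus: Vertical line x = 15


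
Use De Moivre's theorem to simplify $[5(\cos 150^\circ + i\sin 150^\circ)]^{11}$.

By De Moivre: z^n = r^n(cos(nθ) + i sin(nθ))
= 5^11(cos(11*150°) + i sin(11*150°))
= 48828125(cos 210° + i sin 210°)
= -48828125*sqrt(3)/2 - (48828125/2)i


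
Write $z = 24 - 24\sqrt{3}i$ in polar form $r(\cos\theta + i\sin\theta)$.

r = |z| = sqrt(a^2 + b^2) = sqrt((24)^2 + (-24*sqrt(3))^2) = sqrt(576 + 1728) = sqrt(2304) = 48
θ = arctan(b/a) = arctan(-41.5692/24) (quadrant-adjusted) = 300°
z = 48(cos 300° + i sin 300°)


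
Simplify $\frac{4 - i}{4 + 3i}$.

Multiply numerator and denominator by conjugate (4 - 3i):
= (4 - i)(4 - 3i) / (4^2 + 3^2)
= (13 - 16i) / 25
= 13/25 - (16/25)i


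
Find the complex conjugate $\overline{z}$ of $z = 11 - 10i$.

If z = a + bi, then conjugate(z) = a - bi
conjugate(11 - 10i) = 11 + 10i


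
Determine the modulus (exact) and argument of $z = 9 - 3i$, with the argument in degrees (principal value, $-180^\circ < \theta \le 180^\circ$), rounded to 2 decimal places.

|z| = sqrt(9^2 + (-3)^2) = sqrt(90)
arg(z) = arctan(b/a) = arctan(-3/9) (quadrant-adjusted) = -18.43°


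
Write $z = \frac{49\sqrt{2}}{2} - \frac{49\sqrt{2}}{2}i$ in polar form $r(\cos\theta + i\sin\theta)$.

r = |z| = sqrt(a^2 + b^2) = sqrt((49*sqrt(2)/2)^2 + (-49*sqrt(2)/2)^2) = sqrt(2401/2 + 2401/2) = sqrt(2401) = 49
θ = arctan(b/a) = arctan(-34.6482/34.6482) (quadrant-adjusted) = 315°
z = 49(cos 315° + i sin 315°)


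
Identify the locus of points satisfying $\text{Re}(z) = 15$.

Re(z) = x where z = x + yi; the equation x = 15 is satisfied by all points with that x-coordinate
Locus: Vertical line x = 15


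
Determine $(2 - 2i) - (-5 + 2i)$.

(2 - (-5)) + (-2 - 2)i = 7 - 4i


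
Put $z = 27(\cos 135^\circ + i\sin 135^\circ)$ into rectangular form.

a = r cos θ = 27 * -sqrt(2)/2 = -27*sqrt(2)/2
b = r sin θ = 27 * sqrt(2)/2 = 27*sqrt(2)/2
z = -27*sqrt(2)/2 + (27*sqrt(2)/2)i


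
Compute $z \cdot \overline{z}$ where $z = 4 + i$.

z * conjugate(z) = |z|^2 = a^2 + b^2
= 4^2 + 1^2 = 17


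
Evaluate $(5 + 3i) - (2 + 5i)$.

(5 - 2) + (3 - 5)i = 3 - 2i


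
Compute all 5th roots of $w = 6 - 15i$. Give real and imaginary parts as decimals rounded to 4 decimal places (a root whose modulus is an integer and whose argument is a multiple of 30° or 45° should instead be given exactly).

|w| = sqrt(261) ≈ 16.155494, arg(w) ≈ 291.801409°
Root modulus = sqrt(261)^(1/5) ≈ 1.744472
Root arguments: θ_k = (arg(w) + 360°k)/5 for k = 0, 1, ..., 4
Compute each root as (root modulus)(cos θ_k + i sin θ_k) using full-precision intermediates, then round to 4 decimal places.
Roots: 0.9151 + 1.4852i, -1.1297 + 1.3293i, -1.6133 - 0.6636i, 0.1326 - 1.7394i, 1.6953 - 0.4114i


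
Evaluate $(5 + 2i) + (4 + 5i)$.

(5 + 4) + (2 + 5)i = 9 + 7i


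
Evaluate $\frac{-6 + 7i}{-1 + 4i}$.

Multiply numerator and denominator by conjugate (-1 - 4i):
= (-6 + 7i)(-1 - 4i) / ((-1)^2 + 4^2)
= (34 + 17i) / 17
= 2 + i


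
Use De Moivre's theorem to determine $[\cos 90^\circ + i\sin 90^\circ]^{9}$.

By De Moivre: z^n = r^n(cos(nθ) + i sin(nθ))
= 1^9(cos(9*90°) + i sin(9*90°))
= 1(cos 90° + i sin 90°)
= i


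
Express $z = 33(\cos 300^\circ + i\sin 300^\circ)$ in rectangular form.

a = r cos θ = 33 * 1/2 = 33/2
b = r sin θ = 33 * -sqrt(3)/2 = -33*sqrt(3)/2
z = 33/2 - (33*sqrt(3)/2)i


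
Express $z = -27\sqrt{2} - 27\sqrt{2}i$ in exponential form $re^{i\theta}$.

r = |z| = sqrt((-27*sqrt(2))^2 + (-27*sqrt(2))^2) = sqrt(1458 + 1458) = sqrt(2916) = 54
θ = arctan(b/a) = arctan(-38.1838/-38.1838) (quadrant-adjusted) = 225° = 5π/4
z = 54e^(i*5π/4)


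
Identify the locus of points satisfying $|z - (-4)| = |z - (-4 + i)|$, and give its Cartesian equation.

|z - z1| = |z - z2| means z is equidistant from z1 and z2,
i.e. the perpendicular bisector of the segment from (-4, 0) to (-4, 1) (midpoint (-4, 1/2)).
With z = x + yi, square both sides:
(x - (-4))^2 + (y - 0)^2 = (x - (-4))^2 + (y - 1)^2
The x^2 and y^2 terms cancel: 0x + 2y = 17 - 16 = 1
Simplify: y = 1/2
Locus: Perpendicular bisector of the segment from (-4, 0) to (-4, 1): the line y = 1/2


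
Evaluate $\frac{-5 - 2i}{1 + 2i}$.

Multiply numerator and denominator by conjugate (1 - 2i):
= (-5 - 2i)(1 - 2i) / (1^2 + 2^2)
= (-9 + 8i) / 5
= -9/5 + (8/5)i


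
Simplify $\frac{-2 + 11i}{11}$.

Divisor is real, so divide each part by 11:
= -2/11 + i


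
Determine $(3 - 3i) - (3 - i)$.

(3 - 3) + (-3 - (-1))i = -2i


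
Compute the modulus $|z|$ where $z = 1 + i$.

|z| = sqrt(a^2 + b^2) = sqrt(1^2 + 1^2) = sqrt(2) = sqrt(2)


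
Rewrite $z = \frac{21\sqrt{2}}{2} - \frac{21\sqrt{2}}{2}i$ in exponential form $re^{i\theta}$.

r = |z| = sqrt((21*sqrt(2)/2)^2 + (-21*sqrt(2)/2)^2) = sqrt(441/2 + 441/2) = sqrt(441) = 21
θ = arctan(b/a) = arctan(-14.8492/14.8492) (quadrant-adjusted) = -45° = -π/4
z = 21e^(-i*π/4)


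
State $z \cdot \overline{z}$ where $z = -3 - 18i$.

z * conjugate(z) = |z|^2 = a^2 + b^2
= (-3)^2 + (-18)^2 = 333


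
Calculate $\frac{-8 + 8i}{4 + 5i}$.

Multiply numerator and denominator by conjugate (4 - 5i):
= (-8 + 8i)(4 - 5i) / (4^2 + 5^2)
= (8 + 72i) / 41
= 8/41 + (72/41)i


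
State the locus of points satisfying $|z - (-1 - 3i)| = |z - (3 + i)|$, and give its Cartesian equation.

|z - z1| = |z - z2| means z is equidistant from z1 and z2,
i.e. the perpendicular bisector of the segment from (-1, -3) to (3, 1) (midpoint (1, -1)).
With z = x + yi, square both sides:
(x - (-1))^2 + (y - (-3))^2 = (x - 3)^2 + (y - 1)^2
The x^2 and y^2 terms cancel: 8x + 8y = 10 - 10 = 0
Simplify: x + y = 0
Locus: Perpendicular bisector of the segment from (-1, -3) to (3, 1): the line x + y = 0


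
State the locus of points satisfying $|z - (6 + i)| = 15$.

|z - z0| = r describes a circle centered at z0 with radius r
Here z0 = 6 + i and r = 15
Locus: Circle centered at (6, 1) with radius 15


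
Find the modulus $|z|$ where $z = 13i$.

|z| = sqrt(a^2 + b^2) = sqrt(0^2 + 13^2) = sqrt(169) = 13


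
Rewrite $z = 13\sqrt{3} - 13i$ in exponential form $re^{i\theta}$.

r = |z| = sqrt((13*sqrt(3))^2 + (-13)^2) = sqrt(507 + 169) = sqrt(676) = 26
θ = arctan(b/a) = arctan(-13/22.5167) (quadrant-adjusted) = -30° = -π/6
z = 26e^(-i*π/6)


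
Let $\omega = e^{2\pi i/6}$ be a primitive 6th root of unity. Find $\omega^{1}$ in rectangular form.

ω^1 = e^(2πi·1/6) = e^(i·1π/3)
= cos(1π/3) + i sin(1π/3)
= 1/2 + (sqrt(3)/2)i


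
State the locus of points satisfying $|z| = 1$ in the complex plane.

|z| = 1 means sqrt(x^2 + y^2) = 1
This is a circle of radius 1 centered at the origin


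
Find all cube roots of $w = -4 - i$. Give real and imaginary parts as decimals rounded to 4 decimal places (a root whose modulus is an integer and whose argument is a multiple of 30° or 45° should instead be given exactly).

|w| = sqrt(17) ≈ 4.123106, arg(w) ≈ 194.036243°
Root modulus = sqrt(17)^(1/3) ≈ 1.603522
Root arguments: θ_k = (arg(w) + 360°k)/3 for k = 0, 1, ..., 2
Compute each root as (root modulus)(cos θ_k + i sin θ_k) using full-precision intermediates, then round to 4 decimal places.
Roots: 0.6858 + 1.4495i, -1.5982 - 0.1308i, 0.9124 - 1.3187i


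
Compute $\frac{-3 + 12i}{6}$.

Divisor is real, so divide each part by 6:
= -1/2 + 2i


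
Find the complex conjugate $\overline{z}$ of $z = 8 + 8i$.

If z = a + bi, then conjugate(z) = a - bi
conjugate(8 + 8i) = 8 - 8i


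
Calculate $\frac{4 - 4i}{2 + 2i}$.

Multiply numerator and denominator by conjugate (2 - 2i):
= (4 - 4i)(2 - 2i) / (2^2 + 2^2)
= (-16i) / 8
= -2i


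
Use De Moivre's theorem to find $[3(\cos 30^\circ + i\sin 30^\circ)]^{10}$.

By De Moivre: z^n = r^n(cos(nθ) + i sin(nθ))
= 3^10(cos(10*30°) + i sin(10*30°))
= 59049(cos 300° + i sin 300°)
= 59049/2 - (59049*sqrt(3)/2)i


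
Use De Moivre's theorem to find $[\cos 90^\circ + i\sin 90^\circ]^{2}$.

By De Moivre: z^n = r^n(cos(nθ) + i sin(nθ))
= 1^2(cos(2*90°) + i sin(2*90°))
= 1(cos 180° + i sin 180°)
= -1


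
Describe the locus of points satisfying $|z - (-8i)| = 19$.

|z - z0| = r describes a circle centered at z0 with radius r
Here z0 = -8i and r = 19
Locus: Circle centered at (0, -8) with radius 19


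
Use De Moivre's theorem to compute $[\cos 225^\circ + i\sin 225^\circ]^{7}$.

By De Moivre: z^n = r^n(cos(nθ) + i sin(nθ))
= 1^7(cos(7*225°) + i sin(7*225°))
= 1(cos 135° + i sin 135°)
= -sqrt(2)/2 + (sqrt(2)/2)i


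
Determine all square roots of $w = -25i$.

|w| = 25, arg(w) = 270°
Root modulus = 25^(1/2) = 5
Root arguments: θ_k = (270° + 360°k)/2 for k = 0, 1, ..., 1
Roots: -5*sqrt(2)/2 + (5*sqrt(2)/2)i, 5*sqrt(2)/2 - (5*sqrt(2)/2)i


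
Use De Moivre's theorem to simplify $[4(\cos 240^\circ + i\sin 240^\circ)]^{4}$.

By De Moivre: z^n = r^n(cos(nθ) + i sin(nθ))
= 4^4(cos(4*240°) + i sin(4*240°))
= 256(cos 240° + i sin 240°)
= -128 - 128*sqrt(3)i


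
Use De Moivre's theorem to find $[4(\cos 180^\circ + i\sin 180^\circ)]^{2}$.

By De Moivre: z^n = r^n(cos(nθ) + i sin(nθ))
= 4^2(cos(2*180°) + i sin(2*180°))
= 16(cos 0° + i sin 0°)
= 16


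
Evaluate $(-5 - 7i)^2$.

(a + bi)^2 = a^2 - b^2 + 2abi
= (-5)^2 - (-7)^2 + 2*(-5)*(-7)i
= -24 + 70i


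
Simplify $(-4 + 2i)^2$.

(a + bi)^2 = a^2 - b^2 + 2abi
= (-4)^2 - 2^2 + 2*(-4)*2i
= 12 - 16i


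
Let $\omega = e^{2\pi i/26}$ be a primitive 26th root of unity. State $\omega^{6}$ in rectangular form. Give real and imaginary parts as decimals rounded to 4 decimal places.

ω^6 = e^(2πi·6/26) = e^(i·6π/13)
= cos(6π/13) + i sin(6π/13)
= 0.1205 + 0.9927i


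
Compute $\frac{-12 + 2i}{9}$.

Divisor is real, so divide each part by 9:
= -4/3 + (2/9)i


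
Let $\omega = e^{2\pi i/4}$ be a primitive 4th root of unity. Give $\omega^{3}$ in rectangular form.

ω^3 = e^(2πi·3/4) = e^(i·3π/2)
= cos(3π/2) + i sin(3π/2)
= -i


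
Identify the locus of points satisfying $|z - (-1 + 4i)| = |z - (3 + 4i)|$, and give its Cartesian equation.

|z - z1| = |z - z2| means z is equidistant from z1 and z2,
i.e. the perpendicular bisector of the segment from (-1, 4) to (3, 4) (midpoint (1, 4)).
With z = x + yi, square both sides:
(x - (-1))^2 + (y - 4)^2 = (x - 3)^2 + (y - 4)^2
The x^2 and y^2 terms cancel: 8x + 0y = 25 - 17 = 8
Simplify: x = 1
Locus: Perpendicular bisector of the segment from (-1, 4) to (3, 4): the line x = 1


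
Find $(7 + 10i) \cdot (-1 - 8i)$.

(a1*a2 - b1*b2) + (a1*b2 + b1*a2)i
= (-7 - (-80)) + (-56 + (-10))i
= 73 - 66i


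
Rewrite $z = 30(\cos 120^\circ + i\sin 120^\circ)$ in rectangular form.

a = r cos θ = 30 * -1/2 = -15
b = r sin θ = 30 * sqrt(3)/2 = 15*sqrt(3)
z = -15 + 15*sqrt(3)i


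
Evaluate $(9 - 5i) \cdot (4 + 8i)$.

(a1*a2 - b1*b2) + (a1*b2 + b1*a2)i
= (36 - (-40)) + (72 + (-20))i
= 76 + 52i


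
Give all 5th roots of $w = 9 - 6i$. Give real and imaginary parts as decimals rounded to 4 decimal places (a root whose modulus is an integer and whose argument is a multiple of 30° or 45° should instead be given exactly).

|w| = sqrt(117) ≈ 10.816654, arg(w) ≈ 326.309932°
Root modulus = sqrt(117)^(1/5) ≈ 1.609973
Root arguments: θ_k = (arg(w) + 360°k)/5 for k = 0, 1, ..., 4
Compute each root as (root modulus)(cos θ_k + i sin θ_k) using full-precision intermediates, then round to 4 decimal places.
Roots: 0.6737 + 1.4622i, -1.1825 + 1.0926i, -1.4045 - 0.7870i, 0.3144 - 1.5790i, 1.5989 - 0.1889i


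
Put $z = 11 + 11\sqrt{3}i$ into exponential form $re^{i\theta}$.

r = |z| = sqrt((11)^2 + (11*sqrt(3))^2) = sqrt(121 + 363) = sqrt(484) = 22
θ = arctan(b/a) = arctan(19.0526/11) (quadrant-adjusted) = 60° = π/3
z = 22e^(i*π/3)


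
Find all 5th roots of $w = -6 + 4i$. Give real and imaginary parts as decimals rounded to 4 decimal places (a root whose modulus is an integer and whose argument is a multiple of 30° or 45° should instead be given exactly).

|w| = sqrt(52) ≈ 7.211103, arg(w) ≈ 146.309932°
Root modulus = sqrt(52)^(1/5) ≈ 1.484569
Root arguments: θ_k = (arg(w) + 360°k)/5 for k = 0, 1, ..., 4
Compute each root as (root modulus)(cos θ_k + i sin θ_k) using full-precision intermediates, then round to 4 decimal places.
Roots: 1.2951 + 0.7257i, -0.2899 + 1.4560i, -1.4743 + 0.1742i, -0.6212 - 1.3483i, 1.0904 - 1.0075i
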